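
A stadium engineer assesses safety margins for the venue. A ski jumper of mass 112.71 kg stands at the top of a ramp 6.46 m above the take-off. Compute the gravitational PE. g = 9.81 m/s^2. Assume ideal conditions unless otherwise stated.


PE = m * g * h
PE = 112.71 * 9.81 * 6.46
PE = 1105.6851 * 6.46 = 7142.7257 J

7142.7257 J


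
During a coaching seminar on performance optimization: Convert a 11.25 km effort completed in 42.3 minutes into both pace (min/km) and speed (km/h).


Pace = time / distance = 42.3 min / 11.25 km = 3.76 min/km
Speed = distance / time_in_hours = 11.25 / 0.705 hr
Speed = 15.9574 km/h

3.76 min/km, 15.9574 km/h


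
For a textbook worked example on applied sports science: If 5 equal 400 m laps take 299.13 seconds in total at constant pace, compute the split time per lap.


Split time = total_time / n_laps = 299.13 / 5
Split time = 59.826 s per lap

59.826 s


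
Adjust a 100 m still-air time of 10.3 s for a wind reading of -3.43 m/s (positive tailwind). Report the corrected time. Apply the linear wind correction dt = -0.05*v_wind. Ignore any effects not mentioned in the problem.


dt = -0.05 * v_wind = -0.05 * -3.43 = 0.1715 s
t_corrected = t_still + dt = 10.3 + (0.1715)
t_corrected = 10.4715 s

10.4715 s


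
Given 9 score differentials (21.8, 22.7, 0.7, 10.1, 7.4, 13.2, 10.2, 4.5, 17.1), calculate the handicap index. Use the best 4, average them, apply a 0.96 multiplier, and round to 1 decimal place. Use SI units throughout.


All differentials: 21.8, 22.7, 0.7, 10.1, 7.4, 13.2, 10.2, 4.5, 17.1
Sorted: 0.7, 4.5, 7.4, 10.1, 10.2, 13.2, 17.1, 21.8, 22.7
Best 4: 0.7, 4.5, 7.4, 10.1
Average of best = 22.7 / 4 = 5.675
Raw index = 5.675 * 0.96 = 5.448
Handicap index = round(5.448, 1) = 5.4

5.4


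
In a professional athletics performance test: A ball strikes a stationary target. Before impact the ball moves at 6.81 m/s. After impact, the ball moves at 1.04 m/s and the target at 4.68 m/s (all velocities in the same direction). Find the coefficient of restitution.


e = (v2_after - v1_after) / (v1_before - v2_before)
Numerator = 4.68 - 1.04 = 3.64
Denominator = 6.81 - 0 = 6.81
e = 3.64 / 6.81 = 0.5345

0.5345


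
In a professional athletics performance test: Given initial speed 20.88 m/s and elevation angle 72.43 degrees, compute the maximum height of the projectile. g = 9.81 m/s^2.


H = (v*sin(theta))^2 / (2*g)
vy = v*sin(theta) = 20.88 * sin(72.43 deg) = 19.9059 m/s
H = vy^2 / (2*g) = 396.2458 / (2*9.81)
H = 396.2458 / 19.62 = 20.196 m

20.196 m


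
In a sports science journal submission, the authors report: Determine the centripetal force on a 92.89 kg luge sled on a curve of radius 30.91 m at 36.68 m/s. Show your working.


Fc = m * v^2 / r
v^2 = 36.68^2 = 1345.4224
Fc = 92.89 * 1345.4224 / 30.91
Fc = 124976.2867 / 30.91 = 4043.2315 N

4043.2315 N


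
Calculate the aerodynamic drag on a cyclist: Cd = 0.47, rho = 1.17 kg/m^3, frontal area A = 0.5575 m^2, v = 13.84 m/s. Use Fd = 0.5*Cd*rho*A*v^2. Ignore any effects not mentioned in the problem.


Fd = 0.5 * Cd * rho * A * v^2
Fd = 0.5 * 0.47 * 1.17 * 0.5575 * 13.84^2
v^2 = 191.5456
Fd = 0.5 * 0.47 * 1.17 * 0.5575 * 191.5456 = 29.361 N

29.361 N


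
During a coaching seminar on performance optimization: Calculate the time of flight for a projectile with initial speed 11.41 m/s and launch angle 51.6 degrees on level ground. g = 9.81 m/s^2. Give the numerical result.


T = 2*v*sin(theta)/g
sin(theta) = sin(51.6 deg) = 0.7837
T = 2*11.41*0.7837 / 9.81
T = 17.8839 / 9.81 = 1.823 s

1.823 s


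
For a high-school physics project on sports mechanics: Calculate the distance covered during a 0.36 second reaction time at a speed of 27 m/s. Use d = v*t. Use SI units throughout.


d = v * t
d = 27 * 0.36
d = 9.72 m

9.72 m


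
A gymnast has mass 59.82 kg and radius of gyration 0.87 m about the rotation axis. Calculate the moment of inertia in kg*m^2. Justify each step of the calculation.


I = m * k^2
I = 59.82 * 0.87^2
I = 59.82 * 0.7569 = 45.2778 kg*m^2

45.2778 kg*m^2


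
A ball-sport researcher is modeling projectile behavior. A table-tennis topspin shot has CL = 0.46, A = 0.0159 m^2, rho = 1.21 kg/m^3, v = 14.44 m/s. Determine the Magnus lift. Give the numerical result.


FM = 0.5 * CL * rho * A * v^2
FM = 0.5 * 0.46 * 1.21 * 0.0159 * 14.44^2
v^2 = 208.5136
FM = 0.5 * 0.46 * 1.21 * 0.0159 * 208.5136 = 0.9227 N

0.9227 N


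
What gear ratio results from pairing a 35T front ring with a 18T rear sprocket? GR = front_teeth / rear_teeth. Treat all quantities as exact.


GR = front_teeth / rear_teeth
GR = 35 / 18
GR = 1.9444

1.9444


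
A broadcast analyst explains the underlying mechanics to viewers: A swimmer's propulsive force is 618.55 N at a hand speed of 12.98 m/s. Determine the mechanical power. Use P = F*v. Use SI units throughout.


P = F * v
P = 618.55 * 12.98
P = 8028.779 W

8028.779 W


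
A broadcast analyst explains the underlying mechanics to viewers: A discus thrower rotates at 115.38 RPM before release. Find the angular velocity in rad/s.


omega = RPM * 2 * pi / 60
omega = 115.38 * 2 * 3.14159 / 60
omega = 724.9539 / 60 = 12.0826 rad/s

12.0826 rad/s


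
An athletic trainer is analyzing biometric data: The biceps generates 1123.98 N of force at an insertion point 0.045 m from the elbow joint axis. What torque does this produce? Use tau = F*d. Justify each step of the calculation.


tau = F * d
tau = 1123.98 * 0.045
tau = 50.5791 N*m

50.5791 N*m


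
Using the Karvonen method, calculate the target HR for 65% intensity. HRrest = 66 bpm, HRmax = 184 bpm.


Target = HRrest + pct*(HRmax - HRrest)
Heart rate reserve = HRmax - HRrest = 184 - 66 = 118 bpm
Fraction = 65% = 0.65
Target = 66 + 0.65 * 118
Target = 66 + 76.7 = 142.7 bpm

142.7 bpm


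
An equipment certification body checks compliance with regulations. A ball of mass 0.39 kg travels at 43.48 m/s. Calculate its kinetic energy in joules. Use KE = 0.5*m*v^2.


KE = 0.5 * m * v^2
KE = 0.5 * 0.39 * 43.48^2
KE = 0.5 * 0.39 * 1890.5104 = 368.6495 J

368.6495 J


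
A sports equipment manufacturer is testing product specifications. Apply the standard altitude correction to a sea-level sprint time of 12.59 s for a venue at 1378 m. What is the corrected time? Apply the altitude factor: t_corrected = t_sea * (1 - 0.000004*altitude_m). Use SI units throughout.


Correction factor = 1 - 0.000004 * 1378 = 0.994488
t_corrected = t_sea * factor = 12.59 * 0.994488
t_corrected = 12.5206 s

12.5206 s


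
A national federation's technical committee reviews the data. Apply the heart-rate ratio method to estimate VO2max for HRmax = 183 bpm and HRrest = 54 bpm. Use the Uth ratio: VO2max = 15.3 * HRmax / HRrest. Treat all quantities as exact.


VO2max = 15.3 * HRmax / HRrest
VO2max = 15.3 * 183 / 54
VO2max = 2799.9 / 54 = 51.85 mL/kg/min

51.85 mL/kg/min


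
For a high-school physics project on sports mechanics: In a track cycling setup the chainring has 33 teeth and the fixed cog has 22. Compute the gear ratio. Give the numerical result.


GR = front_teeth / rear_teeth
GR = 33 / 22
GR = 1.5

1.5


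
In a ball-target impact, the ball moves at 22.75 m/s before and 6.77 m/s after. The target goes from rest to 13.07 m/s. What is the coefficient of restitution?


e = (v2_after - v1_after) / (v1_before - v2_before)
Numerator = 13.07 - 6.77 = 6.3
Denominator = 22.75 - 0 = 22.75
e = 6.3 / 22.75 = 0.2769

0.2769


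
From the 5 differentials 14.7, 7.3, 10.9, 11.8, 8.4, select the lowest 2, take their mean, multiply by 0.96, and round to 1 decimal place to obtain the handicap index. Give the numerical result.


All differentials: 14.7, 7.3, 10.9, 11.8, 8.4
Sorted: 7.3, 8.4, 10.9, 11.8, 14.7
Best 2: 7.3, 8.4
Average of best = 15.7 / 2 = 7.85
Raw index = 7.85 * 0.96 = 7.536
Handicap index = round(7.536, 1) = 7.5

7.5


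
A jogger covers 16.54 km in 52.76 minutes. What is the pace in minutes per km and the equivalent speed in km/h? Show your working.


Pace = time / distance = 52.76 min / 16.54 km = 3.1898 min/km
Speed = distance / time_in_hours = 16.54 / 0.8793 hr
Speed = 18.8097 km/h

3.1898 min/km, 18.8097 km/h


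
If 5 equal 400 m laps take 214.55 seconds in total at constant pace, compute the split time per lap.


Split time = total_time / n_laps = 214.55 / 5
Split time = 42.91 s per lap

42.91 s


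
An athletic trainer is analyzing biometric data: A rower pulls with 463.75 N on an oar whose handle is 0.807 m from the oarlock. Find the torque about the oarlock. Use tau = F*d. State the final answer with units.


tau = F * d
tau = 463.75 * 0.807
tau = 374.2463 N*m

374.2463 N*m


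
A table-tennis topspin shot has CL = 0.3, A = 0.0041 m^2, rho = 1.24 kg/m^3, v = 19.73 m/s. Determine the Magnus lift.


FM = 0.5 * CL * rho * A * v^2
FM = 0.5 * 0.3 * 1.24 * 0.0041 * 19.73^2
v^2 = 389.2729
FM = 0.5 * 0.3 * 1.24 * 0.0041 * 389.2729 = 0.2969 N

0.2969 N


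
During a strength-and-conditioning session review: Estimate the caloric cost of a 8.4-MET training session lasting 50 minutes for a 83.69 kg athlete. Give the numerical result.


kcal = MET * mass * time_hr
Convert time: 50 min = 0.8333 hr
kcal = 8.4 * 83.69 * 0.8333
kcal = 585.83 kcal

585.83 kcal


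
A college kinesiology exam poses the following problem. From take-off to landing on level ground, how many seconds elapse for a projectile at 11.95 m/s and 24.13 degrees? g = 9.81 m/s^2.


T = 2*v*sin(theta)/g
sin(theta) = sin(24.13 deg) = 0.4088
T = 2*11.95*0.4088 / 9.81
T = 9.7705 / 9.81 = 0.996 s

0.996 s


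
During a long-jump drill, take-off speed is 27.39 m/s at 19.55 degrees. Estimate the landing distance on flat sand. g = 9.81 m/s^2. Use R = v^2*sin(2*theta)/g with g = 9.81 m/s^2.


R = v^2 * sin(2*theta) / g
Convert angle to radians: theta = 19.55 deg = 0.3412 rad
sin(2*theta) = sin(0.6824) = 0.6307
R = 27.39^2 * 0.6307 / 9.81
R = 750.2121 * 0.6307 / 9.81 = 48.2304 m

48.2304 m


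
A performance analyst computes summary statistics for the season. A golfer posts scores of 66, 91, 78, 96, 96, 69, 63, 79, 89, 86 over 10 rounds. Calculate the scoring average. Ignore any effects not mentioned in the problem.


Average = sum / n
Sum = 813
Average = 813 / 10 = 81.3

81.3


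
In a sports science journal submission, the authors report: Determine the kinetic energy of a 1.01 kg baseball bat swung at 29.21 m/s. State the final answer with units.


KE = 0.5 * m * v^2
KE = 0.5 * 1.01 * 29.21^2
KE = 0.5 * 1.01 * 853.2241 = 430.8782 J

430.8782 J


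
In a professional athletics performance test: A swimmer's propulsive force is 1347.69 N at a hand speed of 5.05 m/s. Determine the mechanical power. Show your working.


P = F * v
P = 1347.69 * 5.05
P = 6805.8345 W

6805.8345 W


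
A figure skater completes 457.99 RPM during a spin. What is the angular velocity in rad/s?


omega = RPM * 2 * pi / 60
omega = 457.99 * 2 * 3.14159 / 60
omega = 2877.636 / 60 = 47.9606 rad/s

47.9606 rad/s


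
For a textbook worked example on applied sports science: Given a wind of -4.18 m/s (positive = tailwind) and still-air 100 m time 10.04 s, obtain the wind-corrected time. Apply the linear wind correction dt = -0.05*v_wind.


dt = -0.05 * v_wind = -0.05 * -4.18 = 0.209 s
t_corrected = t_still + dt = 10.04 + (0.209)
t_corrected = 10.249 s

10.249 s


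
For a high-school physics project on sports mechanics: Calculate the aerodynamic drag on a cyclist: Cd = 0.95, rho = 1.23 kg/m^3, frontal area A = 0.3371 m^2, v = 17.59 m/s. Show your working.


Fd = 0.5 * Cd * rho * A * v^2
Fd = 0.5 * 0.95 * 1.23 * 0.3371 * 17.59^2
v^2 = 309.4081
Fd = 0.5 * 0.95 * 1.23 * 0.3371 * 309.4081 = 60.9381 N

60.9381 N


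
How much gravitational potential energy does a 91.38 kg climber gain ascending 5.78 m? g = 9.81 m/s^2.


PE = m * g * h
PE = 91.38 * 9.81 * 5.78
PE = 896.4378 * 5.78 = 5181.4105 J

5181.4105 J


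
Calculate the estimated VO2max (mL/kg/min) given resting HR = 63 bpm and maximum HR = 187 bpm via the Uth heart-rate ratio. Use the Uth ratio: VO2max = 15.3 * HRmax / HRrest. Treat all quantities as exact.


VO2max = 15.3 * HRmax / HRrest
VO2max = 15.3 * 187 / 63
VO2max = 2861.1 / 63 = 45.4143 mL/kg/min

45.4143 mL/kg/min


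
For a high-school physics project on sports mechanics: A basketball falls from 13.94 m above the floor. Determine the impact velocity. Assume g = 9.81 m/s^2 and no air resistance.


v = sqrt(2 * g * h)
v = sqrt(2 * 9.81 * 13.94)
v = sqrt(273.5028) = 16.5379 m/s

16.5379 m/s


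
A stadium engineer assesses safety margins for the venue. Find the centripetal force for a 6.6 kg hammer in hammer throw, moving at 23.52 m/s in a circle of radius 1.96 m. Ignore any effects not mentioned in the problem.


Fc = m * v^2 / r
v^2 = 23.52^2 = 553.1904
Fc = 6.6 * 553.1904 / 1.96
Fc = 3651.0566 / 1.96 = 1862.784 N

1862.784 N


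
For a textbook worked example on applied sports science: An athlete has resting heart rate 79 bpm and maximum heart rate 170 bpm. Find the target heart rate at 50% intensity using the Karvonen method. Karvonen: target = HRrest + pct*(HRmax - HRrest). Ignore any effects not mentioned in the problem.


Target = HRrest + pct*(HRmax - HRrest)
Heart rate reserve = HRmax - HRrest = 170 - 79 = 91 bpm
Fraction = 50% = 0.5
Target = 79 + 0.5 * 91
Target = 79 + 45.5 = 124.5 bpm

124.5 bpm


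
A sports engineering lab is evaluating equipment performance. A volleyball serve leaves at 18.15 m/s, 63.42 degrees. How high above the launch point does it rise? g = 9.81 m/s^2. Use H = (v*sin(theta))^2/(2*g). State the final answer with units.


H = (v*sin(theta))^2 / (2*g)
vy = v*sin(theta) = 18.15 * sin(63.42 deg) = 16.2317 m/s
H = vy^2 / (2*g) = 263.4692 / (2*9.81)
H = 263.4692 / 19.62 = 13.4286 m

13.4286 m


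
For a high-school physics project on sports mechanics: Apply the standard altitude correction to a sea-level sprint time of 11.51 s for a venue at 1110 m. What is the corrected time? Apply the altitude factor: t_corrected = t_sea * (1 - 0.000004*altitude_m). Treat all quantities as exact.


Correction factor = 1 - 0.000004 * 1110 = 0.99556
t_corrected = t_sea * factor = 11.51 * 0.99556
t_corrected = 11.4589 s

11.4589 s


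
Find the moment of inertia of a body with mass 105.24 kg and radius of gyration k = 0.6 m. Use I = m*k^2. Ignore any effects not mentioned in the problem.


I = m * k^2
I = 105.24 * 0.6^2
I = 105.24 * 0.36 = 37.8864 kg*m^2

37.8864 kg*m^2


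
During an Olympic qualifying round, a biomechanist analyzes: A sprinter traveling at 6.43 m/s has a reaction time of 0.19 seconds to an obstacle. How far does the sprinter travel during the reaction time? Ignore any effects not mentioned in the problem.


d = v * t
d = 6.43 * 0.19
d = 1.2217 m

1.2217 m


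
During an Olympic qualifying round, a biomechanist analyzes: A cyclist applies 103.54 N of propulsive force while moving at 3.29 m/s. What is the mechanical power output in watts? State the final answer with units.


P = F * v
P = 103.54 * 3.29
P = 340.6466 W

340.6466 W


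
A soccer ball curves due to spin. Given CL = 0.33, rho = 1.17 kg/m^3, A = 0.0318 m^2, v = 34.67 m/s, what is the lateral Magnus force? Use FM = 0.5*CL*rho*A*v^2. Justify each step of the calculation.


FM = 0.5 * CL * rho * A * v^2
FM = 0.5 * 0.33 * 1.17 * 0.0318 * 34.67^2
v^2 = 1202.0089
FM = 0.5 * 0.33 * 1.17 * 0.0318 * 1202.0089 = 7.3791 N

7.3791 N


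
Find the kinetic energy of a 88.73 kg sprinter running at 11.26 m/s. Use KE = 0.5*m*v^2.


KE = 0.5 * m * v^2
KE = 0.5 * 88.73 * 11.26^2
KE = 0.5 * 88.73 * 126.7876 = 5624.9319 J

5624.9319 J


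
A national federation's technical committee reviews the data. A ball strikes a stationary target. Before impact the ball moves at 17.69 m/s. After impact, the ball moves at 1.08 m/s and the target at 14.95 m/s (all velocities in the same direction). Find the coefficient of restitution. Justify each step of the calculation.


e = (v2_after - v1_after) / (v1_before - v2_before)
Numerator = 14.95 - 1.08 = 13.87
Denominator = 17.69 - 0 = 17.69
e = 13.87 / 17.69 = 0.7841

0.7841


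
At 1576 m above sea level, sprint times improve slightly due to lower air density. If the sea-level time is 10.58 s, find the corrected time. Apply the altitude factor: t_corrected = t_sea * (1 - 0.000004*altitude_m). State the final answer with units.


Correction factor = 1 - 0.000004 * 1576 = 0.993696
t_corrected = t_sea * factor = 10.58 * 0.993696
t_corrected = 10.5133 s

10.5133 s


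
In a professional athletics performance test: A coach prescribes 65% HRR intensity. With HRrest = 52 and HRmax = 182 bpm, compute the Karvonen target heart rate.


Target = HRrest + pct*(HRmax - HRrest)
Heart rate reserve = HRmax - HRrest = 182 - 52 = 130 bpm
Fraction = 65% = 0.65
Target = 52 + 0.65 * 130
Target = 52 + 84.5 = 136.5 bpm

136.5 bpm


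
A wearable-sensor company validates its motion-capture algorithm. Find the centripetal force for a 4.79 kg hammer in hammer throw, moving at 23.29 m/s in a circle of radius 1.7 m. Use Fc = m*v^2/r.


Fc = m * v^2 / r
v^2 = 23.29^2 = 542.4241
Fc = 4.79 * 542.4241 / 1.7
Fc = 2598.2114 / 1.7 = 1528.3597 N

1528.3597 N


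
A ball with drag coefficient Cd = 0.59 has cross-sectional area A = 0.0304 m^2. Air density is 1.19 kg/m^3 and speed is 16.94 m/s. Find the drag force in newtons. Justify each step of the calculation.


Fd = 0.5 * Cd * rho * A * v^2
Fd = 0.5 * 0.59 * 1.19 * 0.0304 * 16.94^2
v^2 = 286.9636
Fd = 0.5 * 0.59 * 1.19 * 0.0304 * 286.9636 = 3.0625 N

3.0625 N


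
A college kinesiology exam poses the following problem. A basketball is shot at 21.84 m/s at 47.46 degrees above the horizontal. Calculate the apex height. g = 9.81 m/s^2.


H = (v*sin(theta))^2 / (2*g)
vy = v*sin(theta) = 21.84 * sin(47.46 deg) = 16.0918 m/s
H = vy^2 / (2*g) = 258.9471 / (2*9.81)
H = 258.9471 / 19.62 = 13.1981 m

13.1981 m


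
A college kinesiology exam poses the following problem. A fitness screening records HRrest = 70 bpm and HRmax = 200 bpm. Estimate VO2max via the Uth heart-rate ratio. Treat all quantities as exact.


VO2max = 15.3 * HRmax / HRrest
VO2max = 15.3 * 200 / 70
VO2max = 3060 / 70 = 43.7143 mL/kg/min

43.7143 mL/kg/min


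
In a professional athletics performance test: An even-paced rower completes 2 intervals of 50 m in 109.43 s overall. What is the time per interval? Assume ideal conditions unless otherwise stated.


Split time = total_time / n_laps = 109.43 / 2
Split time = 54.715 s per lap

54.715 s


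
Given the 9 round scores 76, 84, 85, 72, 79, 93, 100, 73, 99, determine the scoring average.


Average = sum / n
Sum = 761
Average = 761 / 9 = 84.5556

84.5556


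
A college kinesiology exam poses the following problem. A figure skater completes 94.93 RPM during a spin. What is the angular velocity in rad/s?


omega = RPM * 2 * pi / 60
omega = 94.93 * 2 * 3.14159 / 60
omega = 596.4628 / 60 = 9.941 rad/s

9.941 rad/s


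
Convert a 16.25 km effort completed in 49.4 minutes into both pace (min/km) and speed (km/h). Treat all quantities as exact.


Pace = time / distance = 49.4 min / 16.25 km = 3.04 min/km
Speed = distance / time_in_hours = 16.25 / 0.8233 hr
Speed = 19.7368 km/h

3.04 min/km, 19.7368 km/h


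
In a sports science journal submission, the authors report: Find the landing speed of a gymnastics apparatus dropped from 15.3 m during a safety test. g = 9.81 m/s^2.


v = sqrt(2 * g * h)
v = sqrt(2 * 9.81 * 15.3)
v = sqrt(300.186) = 17.3259 m/s

17.3259 m/s


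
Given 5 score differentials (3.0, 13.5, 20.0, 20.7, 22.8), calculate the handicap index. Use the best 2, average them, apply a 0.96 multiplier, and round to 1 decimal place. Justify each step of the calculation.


All differentials: 3.0, 13.5, 20.0, 20.7, 22.8
Sorted: 3.0, 13.5, 20.0, 20.7, 22.8
Best 2: 3.0, 13.5
Average of best = 16.5 / 2 = 8.25
Raw index = 8.25 * 0.96 = 7.92
Handicap index = round(7.92, 1) = 7.9

7.9


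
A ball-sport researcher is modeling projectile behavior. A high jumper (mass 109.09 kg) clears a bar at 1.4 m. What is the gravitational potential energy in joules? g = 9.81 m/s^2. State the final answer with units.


PE = m * g * h
PE = 109.09 * 9.81 * 1.4
PE = 1070.1729 * 1.4 = 1498.2421 J

1498.2421 J


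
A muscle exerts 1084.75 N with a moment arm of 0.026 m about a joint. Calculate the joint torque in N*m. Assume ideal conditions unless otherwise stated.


tau = F * d
tau = 1084.75 * 0.026
tau = 28.2035 N*m

28.2035 N*m


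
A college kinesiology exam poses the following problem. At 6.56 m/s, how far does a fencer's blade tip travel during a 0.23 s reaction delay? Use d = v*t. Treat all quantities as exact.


d = v * t
d = 6.56 * 0.23
d = 1.5088 m

1.5088 m


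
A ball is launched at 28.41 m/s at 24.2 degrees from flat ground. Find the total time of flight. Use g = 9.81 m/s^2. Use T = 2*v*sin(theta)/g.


T = 2*v*sin(theta)/g
sin(theta) = sin(24.2 deg) = 0.4099
T = 2*28.41*0.4099 / 9.81
T = 23.2918 / 9.81 = 2.3743 s

2.3743 s


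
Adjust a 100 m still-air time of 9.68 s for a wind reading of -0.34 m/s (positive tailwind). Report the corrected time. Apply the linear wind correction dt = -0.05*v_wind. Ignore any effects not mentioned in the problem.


dt = -0.05 * v_wind = -0.05 * -0.34 = 0.017 s
t_corrected = t_still + dt = 9.68 + (0.017)
t_corrected = 9.697 s

9.697 s


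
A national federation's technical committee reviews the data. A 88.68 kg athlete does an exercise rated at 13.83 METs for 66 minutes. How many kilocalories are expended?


kcal = MET * mass * time_hr
Convert time: 66 min = 1.1 hr
kcal = 13.83 * 88.68 * 1.1
kcal = 1349.0888 kcal

1349.0888 kcal


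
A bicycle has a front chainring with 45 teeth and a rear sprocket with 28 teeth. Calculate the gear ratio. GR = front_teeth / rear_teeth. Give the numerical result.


GR = front_teeth / rear_teeth
GR = 45 / 28
GR = 1.6071

1.6071


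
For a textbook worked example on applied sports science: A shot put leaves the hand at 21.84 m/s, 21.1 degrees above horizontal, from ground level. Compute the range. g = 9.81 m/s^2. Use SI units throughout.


R = v^2 * sin(2*theta) / g
Convert angle to radians: theta = 21.1 deg = 0.3683 rad
sin(2*theta) = sin(0.7365) = 0.6717
R = 21.84^2 * 0.6717 / 9.81
R = 476.9856 * 0.6717 / 9.81 = 32.6607 m

32.6607 m


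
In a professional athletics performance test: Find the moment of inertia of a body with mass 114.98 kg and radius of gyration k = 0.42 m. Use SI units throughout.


I = m * k^2
I = 114.98 * 0.42^2
I = 114.98 * 0.1764 = 20.2825 kg*m^2

20.2825 kg*m^2


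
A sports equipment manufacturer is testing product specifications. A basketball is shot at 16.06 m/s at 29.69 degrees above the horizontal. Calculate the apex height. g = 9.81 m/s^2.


H = (v*sin(theta))^2 / (2*g)
vy = v*sin(theta) = 16.06 * sin(29.69 deg) = 7.9546 m/s
H = vy^2 / (2*g) = 63.2762 / (2*9.81)
H = 63.2762 / 19.62 = 3.2251 m

3.2251 m


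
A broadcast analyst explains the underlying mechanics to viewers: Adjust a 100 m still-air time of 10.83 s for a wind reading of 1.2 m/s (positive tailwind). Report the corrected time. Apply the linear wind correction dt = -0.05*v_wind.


dt = -0.05 * v_wind = -0.05 * 1.2 = -0.06 s
t_corrected = t_still + dt = 10.83 + (-0.06)
t_corrected = 10.77 s

10.77 s


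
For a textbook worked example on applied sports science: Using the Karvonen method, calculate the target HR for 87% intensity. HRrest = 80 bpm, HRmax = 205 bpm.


Target = HRrest + pct*(HRmax - HRrest)
Heart rate reserve = HRmax - HRrest = 205 - 80 = 125 bpm
Fraction = 87% = 0.87
Target = 80 + 0.87 * 125
Target = 80 + 108.75 = 188.75 bpm

188.75 bpm


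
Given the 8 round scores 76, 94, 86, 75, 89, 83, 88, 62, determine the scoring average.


Average = sum / n
Sum = 653
Average = 653 / 8 = 81.625

81.625


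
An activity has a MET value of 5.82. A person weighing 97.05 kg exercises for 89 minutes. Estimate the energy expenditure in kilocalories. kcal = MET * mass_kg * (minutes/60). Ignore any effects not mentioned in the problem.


kcal = MET * mass * time_hr
Convert time: 89 min = 1.4833 hr
kcal = 5.82 * 97.05 * 1.4833
kcal = 837.8327 kcal

837.8327 kcal


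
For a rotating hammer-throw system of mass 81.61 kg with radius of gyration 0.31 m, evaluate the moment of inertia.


I = m * k^2
I = 81.61 * 0.31^2
I = 81.61 * 0.0961 = 7.8427 kg*m^2

7.8427 kg*m^2


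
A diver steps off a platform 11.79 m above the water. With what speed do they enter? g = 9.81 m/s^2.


v = sqrt(2 * g * h)
v = sqrt(2 * 9.81 * 11.79)
v = sqrt(231.3198) = 15.2092 m/s

15.2092 m/s


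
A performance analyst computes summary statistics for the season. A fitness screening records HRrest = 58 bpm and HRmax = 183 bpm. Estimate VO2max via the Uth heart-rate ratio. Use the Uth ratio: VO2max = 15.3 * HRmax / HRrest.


VO2max = 15.3 * HRmax / HRrest
VO2max = 15.3 * 183 / 58
VO2max = 2799.9 / 58 = 48.2741 mL/kg/min

48.2741 mL/kg/min


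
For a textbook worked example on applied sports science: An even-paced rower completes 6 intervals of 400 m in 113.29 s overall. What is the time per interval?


Split time = total_time / n_laps = 113.29 / 6
Split time = 18.8817 s per lap

18.8817 s


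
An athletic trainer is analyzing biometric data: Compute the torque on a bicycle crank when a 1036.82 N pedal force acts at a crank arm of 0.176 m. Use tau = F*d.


tau = F * d
tau = 1036.82 * 0.176
tau = 182.4803 N*m

182.4803 N*m


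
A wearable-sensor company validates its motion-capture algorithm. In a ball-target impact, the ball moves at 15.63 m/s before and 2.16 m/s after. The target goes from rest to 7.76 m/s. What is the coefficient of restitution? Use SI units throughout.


e = (v2_after - v1_after) / (v1_before - v2_before)
Numerator = 7.76 - 2.16 = 5.6
Denominator = 15.63 - 0 = 15.63
e = 5.6 / 15.63 = 0.3583

0.3583


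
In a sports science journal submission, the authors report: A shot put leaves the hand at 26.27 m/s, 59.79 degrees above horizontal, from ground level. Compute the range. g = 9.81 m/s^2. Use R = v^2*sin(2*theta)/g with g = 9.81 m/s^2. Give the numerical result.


R = v^2 * sin(2*theta) / g
Convert angle to radians: theta = 59.79 deg = 1.0435 rad
sin(2*theta) = sin(2.0871) = 0.8697
R = 26.27^2 * 0.8697 / 9.81
R = 690.1129 * 0.8697 / 9.81 = 61.1793 m

61.1793 m


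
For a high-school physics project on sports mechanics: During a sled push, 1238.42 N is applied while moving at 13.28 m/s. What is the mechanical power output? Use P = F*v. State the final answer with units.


P = F * v
P = 1238.42 * 13.28
P = 16446.2176 W

16446.2176 W


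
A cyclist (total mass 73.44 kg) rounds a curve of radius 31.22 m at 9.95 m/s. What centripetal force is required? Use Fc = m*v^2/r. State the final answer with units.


Fc = m * v^2 / r
v^2 = 9.95^2 = 99.0025
Fc = 73.44 * 99.0025 / 31.22
Fc = 7270.7436 / 31.22 = 232.8874 N

232.8874 N


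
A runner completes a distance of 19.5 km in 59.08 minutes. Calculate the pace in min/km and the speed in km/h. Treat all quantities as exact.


Pace = time / distance = 59.08 min / 19.5 km = 3.0297 min/km
Speed = distance / time_in_hours = 19.5 / 0.9847 hr
Speed = 19.8037 km/h

3.0297 min/km, 19.8037 km/h


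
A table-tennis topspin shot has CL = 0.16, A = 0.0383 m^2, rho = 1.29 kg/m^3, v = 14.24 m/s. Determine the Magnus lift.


FM = 0.5 * CL * rho * A * v^2
FM = 0.5 * 0.16 * 1.29 * 0.0383 * 14.24^2
v^2 = 202.7776
FM = 0.5 * 0.16 * 1.29 * 0.0383 * 202.7776 = 0.8015 N

0.8015 N


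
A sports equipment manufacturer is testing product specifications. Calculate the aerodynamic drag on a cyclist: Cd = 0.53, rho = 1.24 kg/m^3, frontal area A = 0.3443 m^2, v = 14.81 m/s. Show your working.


Fd = 0.5 * Cd * rho * A * v^2
Fd = 0.5 * 0.53 * 1.24 * 0.3443 * 14.81^2
v^2 = 219.3361
Fd = 0.5 * 0.53 * 1.24 * 0.3443 * 219.3361 = 24.815 N

24.815 N


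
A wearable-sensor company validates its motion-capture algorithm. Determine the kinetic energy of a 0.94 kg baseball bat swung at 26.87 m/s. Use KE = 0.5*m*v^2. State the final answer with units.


KE = 0.5 * m * v^2
KE = 0.5 * 0.94 * 26.87^2
KE = 0.5 * 0.94 * 721.9969 = 339.3385 J

339.3385 J


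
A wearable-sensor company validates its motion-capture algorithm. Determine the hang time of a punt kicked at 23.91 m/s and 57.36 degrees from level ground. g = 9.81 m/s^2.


T = 2*v*sin(theta)/g
sin(theta) = sin(57.36 deg) = 0.8421
T = 2*23.91*0.8421 / 9.81
T = 40.2681 / 9.81 = 4.1048 s

4.1048 s


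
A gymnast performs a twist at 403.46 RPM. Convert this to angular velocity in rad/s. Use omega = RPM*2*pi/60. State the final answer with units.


omega = RPM * 2 * pi / 60
omega = 403.46 * 2 * 3.14159 / 60
omega = 2535.0139 / 60 = 42.2502 rad/s

42.2502 rad/s


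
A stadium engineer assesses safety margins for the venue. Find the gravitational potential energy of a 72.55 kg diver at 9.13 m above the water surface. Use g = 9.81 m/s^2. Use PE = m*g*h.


PE = m * g * h
PE = 72.55 * 9.81 * 9.13
PE = 711.7155 * 9.13 = 6497.9625 J

6497.9625 J


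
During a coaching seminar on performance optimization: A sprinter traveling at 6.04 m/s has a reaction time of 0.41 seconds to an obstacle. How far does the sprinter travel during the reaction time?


d = v * t
d = 6.04 * 0.41
d = 2.4764 m

2.4764 m


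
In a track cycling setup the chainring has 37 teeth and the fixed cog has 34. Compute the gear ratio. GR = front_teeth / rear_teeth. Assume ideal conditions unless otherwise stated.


GR = front_teeth / rear_teeth
GR = 37 / 34
GR = 1.0882

1.0882


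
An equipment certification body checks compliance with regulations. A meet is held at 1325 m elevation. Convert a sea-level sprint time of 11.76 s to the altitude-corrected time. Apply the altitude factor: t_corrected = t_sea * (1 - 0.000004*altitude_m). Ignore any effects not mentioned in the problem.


Correction factor = 1 - 0.000004 * 1325 = 0.9947
t_corrected = t_sea * factor = 11.76 * 0.9947
t_corrected = 11.6977 s

11.6977 s


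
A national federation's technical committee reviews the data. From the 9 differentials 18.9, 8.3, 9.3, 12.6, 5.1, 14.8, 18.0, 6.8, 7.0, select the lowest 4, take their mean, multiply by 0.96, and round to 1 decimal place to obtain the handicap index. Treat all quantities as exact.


All differentials: 18.9, 8.3, 9.3, 12.6, 5.1, 14.8, 18.0, 6.8, 7.0
Sorted: 5.1, 6.8, 7.0, 8.3, 9.3, 12.6, 14.8, 18.0, 18.9
Best 4: 5.1, 6.8, 7.0, 8.3
Average of best = 27.2 / 4 = 6.8
Raw index = 6.8 * 0.96 = 6.528
Handicap index = round(6.528, 1) = 6.5

6.5


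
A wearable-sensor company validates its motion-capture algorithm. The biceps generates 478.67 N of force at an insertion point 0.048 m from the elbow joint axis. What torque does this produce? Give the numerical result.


tau = F * d
tau = 478.67 * 0.048
tau = 22.9762 N*m

22.9762 N*m


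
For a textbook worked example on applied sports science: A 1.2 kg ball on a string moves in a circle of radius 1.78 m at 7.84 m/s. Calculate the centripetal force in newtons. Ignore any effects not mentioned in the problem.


Fc = m * v^2 / r
v^2 = 7.84^2 = 61.4656
Fc = 1.2 * 61.4656 / 1.78
Fc = 73.7587 / 1.78 = 41.4375 N

41.4375 N


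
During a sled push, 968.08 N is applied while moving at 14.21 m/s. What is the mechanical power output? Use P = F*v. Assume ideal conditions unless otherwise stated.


P = F * v
P = 968.08 * 14.21
P = 13756.4168 W

13756.4168 W


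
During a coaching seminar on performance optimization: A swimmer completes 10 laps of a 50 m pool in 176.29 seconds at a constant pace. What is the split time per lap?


Split time = total_time / n_laps = 176.29 / 10
Split time = 17.629 s per lap

17.629 s


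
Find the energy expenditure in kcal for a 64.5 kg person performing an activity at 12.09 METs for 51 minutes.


kcal = MET * mass * time_hr
Convert time: 51 min = 0.85 hr
kcal = 12.09 * 64.5 * 0.85
kcal = 662.8342 kcal

662.8342 kcal


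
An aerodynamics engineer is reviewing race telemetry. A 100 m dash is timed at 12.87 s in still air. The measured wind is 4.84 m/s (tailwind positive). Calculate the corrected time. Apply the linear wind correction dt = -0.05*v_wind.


dt = -0.05 * v_wind = -0.05 * 4.84 = -0.242 s
t_corrected = t_still + dt = 12.87 + (-0.242)
t_corrected = 12.628 s

12.628 s


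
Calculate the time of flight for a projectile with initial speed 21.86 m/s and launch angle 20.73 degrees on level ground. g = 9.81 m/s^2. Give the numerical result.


T = 2*v*sin(theta)/g
sin(theta) = sin(20.73 deg) = 0.354
T = 2*21.86*0.354 / 9.81
T = 15.4753 / 9.81 = 1.5775 s

1.5775 s


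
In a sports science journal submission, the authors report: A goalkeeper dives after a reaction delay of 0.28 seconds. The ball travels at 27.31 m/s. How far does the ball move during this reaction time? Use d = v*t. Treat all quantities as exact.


d = v * t
d = 27.31 * 0.28
d = 7.6468 m

7.6468 m


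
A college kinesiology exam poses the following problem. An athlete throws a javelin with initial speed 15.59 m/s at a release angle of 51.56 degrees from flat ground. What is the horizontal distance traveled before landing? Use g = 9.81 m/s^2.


R = v^2 * sin(2*theta) / g
Convert angle to radians: theta = 51.56 deg = 0.8999 rad
sin(2*theta) = sin(1.7998) = 0.9739
R = 15.59^2 * 0.9739 / 9.81
R = 243.0481 * 0.9739 / 9.81 = 24.1288 m

24.1288 m


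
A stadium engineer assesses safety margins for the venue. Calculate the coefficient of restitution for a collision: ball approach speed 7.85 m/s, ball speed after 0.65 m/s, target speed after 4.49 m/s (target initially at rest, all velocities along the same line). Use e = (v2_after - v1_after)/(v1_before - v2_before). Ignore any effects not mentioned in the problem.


e = (v2_after - v1_after) / (v1_before - v2_before)
Numerator = 4.49 - 0.65 = 3.84
Denominator = 7.85 - 0 = 7.85
e = 3.84 / 7.85 = 0.4892

0.4892


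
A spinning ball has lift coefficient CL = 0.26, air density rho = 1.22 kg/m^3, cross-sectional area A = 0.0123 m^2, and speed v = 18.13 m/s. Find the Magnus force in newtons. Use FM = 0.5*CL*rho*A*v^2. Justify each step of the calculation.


FM = 0.5 * CL * rho * A * v^2
FM = 0.5 * 0.26 * 1.22 * 0.0123 * 18.13^2
v^2 = 328.6969
FM = 0.5 * 0.26 * 1.22 * 0.0123 * 328.6969 = 0.6412 N

0.6412 N


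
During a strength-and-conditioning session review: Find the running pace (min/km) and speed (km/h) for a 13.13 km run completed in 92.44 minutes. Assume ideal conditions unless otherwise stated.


Pace = time / distance = 92.44 min / 13.13 km = 7.0404 min/km
Speed = distance / time_in_hours = 13.13 / 1.5407 hr
Speed = 8.5223 km/h

7.0404 min/km, 8.5223 km/h


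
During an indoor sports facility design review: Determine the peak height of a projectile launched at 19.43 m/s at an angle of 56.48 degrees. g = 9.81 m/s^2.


H = (v*sin(theta))^2 / (2*g)
vy = v*sin(theta) = 19.43 * sin(56.48 deg) = 16.1987 m/s
H = vy^2 / (2*g) = 262.3965 / (2*9.81)
H = 262.3965 / 19.62 = 13.3739 m

13.3739 m


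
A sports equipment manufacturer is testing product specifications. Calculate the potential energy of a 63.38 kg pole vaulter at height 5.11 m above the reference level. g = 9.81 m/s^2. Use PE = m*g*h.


PE = m * g * h
PE = 63.38 * 9.81 * 5.11
PE = 621.7578 * 5.11 = 3177.1824 J

3177.1824 J


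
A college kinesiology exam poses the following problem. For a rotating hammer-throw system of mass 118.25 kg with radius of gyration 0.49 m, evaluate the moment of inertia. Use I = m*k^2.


I = m * k^2
I = 118.25 * 0.49^2
I = 118.25 * 0.2401 = 28.3918 kg*m^2

28.3918 kg*m^2


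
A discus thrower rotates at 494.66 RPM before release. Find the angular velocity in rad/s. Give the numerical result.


omega = RPM * 2 * pi / 60
omega = 494.66 * 2 * 3.14159 / 60
omega = 3108.0404 / 60 = 51.8007 rad/s

51.8007 rad/s


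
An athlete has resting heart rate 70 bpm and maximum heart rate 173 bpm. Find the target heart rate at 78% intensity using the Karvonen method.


Target = HRrest + pct*(HRmax - HRrest)
Heart rate reserve = HRmax - HRrest = 173 - 70 = 103 bpm
Fraction = 78% = 0.78
Target = 70 + 0.78 * 103
Target = 70 + 80.34 = 150.34 bpm

150.34 bpm


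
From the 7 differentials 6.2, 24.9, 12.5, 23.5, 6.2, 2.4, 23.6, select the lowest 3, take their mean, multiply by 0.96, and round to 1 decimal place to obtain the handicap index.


All differentials: 6.2, 24.9, 12.5, 23.5, 6.2, 2.4, 23.6
Sorted: 2.4, 6.2, 6.2, 12.5, 23.5, 23.6, 24.9
Best 3: 2.4, 6.2, 6.2
Average of best = 14.8 / 3 = 4.9333
Raw index = 4.9333 * 0.96 = 4.736
Handicap index = round(4.736, 1) = 4.7

4.7


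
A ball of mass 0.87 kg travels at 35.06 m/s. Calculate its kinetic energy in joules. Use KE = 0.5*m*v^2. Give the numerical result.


KE = 0.5 * m * v^2
KE = 0.5 * 0.87 * 35.06^2
KE = 0.5 * 0.87 * 1229.2036 = 534.7036 J

534.7036 J


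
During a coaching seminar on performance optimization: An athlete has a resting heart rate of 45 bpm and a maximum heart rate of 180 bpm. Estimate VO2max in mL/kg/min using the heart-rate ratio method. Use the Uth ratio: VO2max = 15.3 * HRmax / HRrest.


VO2max = 15.3 * HRmax / HRrest
VO2max = 15.3 * 180 / 45
VO2max = 2754 / 45 = 61.2 mL/kg/min

61.2 mL/kg/min


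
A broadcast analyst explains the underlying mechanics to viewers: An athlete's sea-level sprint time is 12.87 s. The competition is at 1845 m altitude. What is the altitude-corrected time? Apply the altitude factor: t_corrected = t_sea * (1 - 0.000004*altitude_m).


Correction factor = 1 - 0.000004 * 1845 = 0.99262
t_corrected = t_sea * factor = 12.87 * 0.99262
t_corrected = 12.775 s

12.775 s


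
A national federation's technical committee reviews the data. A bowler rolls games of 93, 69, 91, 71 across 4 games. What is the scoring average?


Average = sum / n
Sum = 324
Average = 324 / 4 = 81

81


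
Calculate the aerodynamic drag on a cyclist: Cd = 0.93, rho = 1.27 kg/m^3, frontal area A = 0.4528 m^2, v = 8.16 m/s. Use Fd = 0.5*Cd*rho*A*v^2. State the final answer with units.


Fd = 0.5 * Cd * rho * A * v^2
Fd = 0.5 * 0.93 * 1.27 * 0.4528 * 8.16^2
v^2 = 66.5856
Fd = 0.5 * 0.93 * 1.27 * 0.4528 * 66.5856 = 17.8051 N

17.8051 N


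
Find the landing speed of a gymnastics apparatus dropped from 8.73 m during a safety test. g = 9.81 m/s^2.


v = sqrt(2 * g * h)
v = sqrt(2 * 9.81 * 8.73)
v = sqrt(171.2826) = 13.0875 m/s

13.0875 m/s


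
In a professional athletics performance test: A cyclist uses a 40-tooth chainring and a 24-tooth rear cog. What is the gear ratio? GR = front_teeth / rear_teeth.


GR = front_teeth / rear_teeth
GR = 40 / 24
GR = 1.6667

1.6667


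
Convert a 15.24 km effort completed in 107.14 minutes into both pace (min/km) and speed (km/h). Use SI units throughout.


Pace = time / distance = 107.14 min / 15.24 km = 7.0302 min/km
Speed = distance / time_in_hours = 15.24 / 1.7857 hr
Speed = 8.5346 km/h

7.0302 min/km, 8.5346 km/h


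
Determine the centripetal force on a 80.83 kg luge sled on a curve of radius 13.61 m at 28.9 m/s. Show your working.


Fc = m * v^2 / r
v^2 = 28.9^2 = 835.21
Fc = 80.83 * 835.21 / 13.61
Fc = 67510.0243 / 13.61 = 4960.3251 N

4960.3251 N


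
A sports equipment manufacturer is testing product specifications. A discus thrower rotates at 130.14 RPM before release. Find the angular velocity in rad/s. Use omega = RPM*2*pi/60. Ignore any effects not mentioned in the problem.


omega = RPM * 2 * pi / 60
omega = 130.14 * 2 * 3.14159 / 60
omega = 817.6937 / 60 = 13.6282 rad/s

13.6282 rad/s


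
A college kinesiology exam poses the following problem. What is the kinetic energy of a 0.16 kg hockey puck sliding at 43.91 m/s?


KE = 0.5 * m * v^2
KE = 0.5 * 0.16 * 43.91^2
KE = 0.5 * 0.16 * 1928.0881 = 154.247 J

154.247 J


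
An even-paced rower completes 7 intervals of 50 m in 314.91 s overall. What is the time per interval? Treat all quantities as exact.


Split time = total_time / n_laps = 314.91 / 7
Split time = 44.9871 s per lap

44.9871 s
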